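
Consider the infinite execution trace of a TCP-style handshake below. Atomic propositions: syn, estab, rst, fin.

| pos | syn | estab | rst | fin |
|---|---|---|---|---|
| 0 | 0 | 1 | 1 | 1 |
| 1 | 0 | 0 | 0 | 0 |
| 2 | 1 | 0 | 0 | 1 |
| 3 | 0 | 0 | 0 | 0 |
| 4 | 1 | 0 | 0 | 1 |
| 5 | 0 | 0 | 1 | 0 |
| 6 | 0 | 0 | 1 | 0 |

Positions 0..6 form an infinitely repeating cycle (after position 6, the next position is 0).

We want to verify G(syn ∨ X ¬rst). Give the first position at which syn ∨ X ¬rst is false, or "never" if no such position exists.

Check syn ∨ X ¬rst at each position in order: 0 ✓, 1 ✓, 2 ✓, 3 ✓, 4 ✓.
At position 5 the labels are {rst} and the next position 6 has {rst}, so syn ∨ X ¬rst is false there. This is the first violation.

5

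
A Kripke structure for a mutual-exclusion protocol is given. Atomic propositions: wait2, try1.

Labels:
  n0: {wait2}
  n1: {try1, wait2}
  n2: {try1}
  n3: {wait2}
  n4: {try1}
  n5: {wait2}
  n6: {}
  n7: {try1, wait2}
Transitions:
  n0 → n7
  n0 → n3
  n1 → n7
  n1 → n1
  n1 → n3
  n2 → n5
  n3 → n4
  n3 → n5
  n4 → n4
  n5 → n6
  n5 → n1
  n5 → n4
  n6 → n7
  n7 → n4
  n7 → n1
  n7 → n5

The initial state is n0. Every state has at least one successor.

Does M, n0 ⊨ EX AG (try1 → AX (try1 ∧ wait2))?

States satisfying AG (try1 → AX (try1 ∧ wait2)): ∅.
States satisfying EX AG (try1 → AX (try1 ∧ wait2)): ∅.
No suitable path/successor from n0 witnesses the formula.
n0 ∉ Sat(EX AG (try1 → AX (try1 ∧ wait2))).

Does not hold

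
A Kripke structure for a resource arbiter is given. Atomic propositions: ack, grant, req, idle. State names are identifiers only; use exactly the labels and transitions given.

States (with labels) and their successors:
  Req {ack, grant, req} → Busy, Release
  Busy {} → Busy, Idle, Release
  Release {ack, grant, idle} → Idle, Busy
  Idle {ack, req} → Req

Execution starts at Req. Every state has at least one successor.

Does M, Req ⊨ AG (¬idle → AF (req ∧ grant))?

Violated

States satisfying ¬idle → AF (req ∧ grant): {Req, Release, Idle}.
States satisfying AG (¬idle → AF (req ∧ grant)): ∅.
Busy is reachable from Req and violates ¬idle → AF (req ∧ grant), so AG fails at Req.
Req ∉ Sat(AG (¬idle → AF (req ∧ grant))).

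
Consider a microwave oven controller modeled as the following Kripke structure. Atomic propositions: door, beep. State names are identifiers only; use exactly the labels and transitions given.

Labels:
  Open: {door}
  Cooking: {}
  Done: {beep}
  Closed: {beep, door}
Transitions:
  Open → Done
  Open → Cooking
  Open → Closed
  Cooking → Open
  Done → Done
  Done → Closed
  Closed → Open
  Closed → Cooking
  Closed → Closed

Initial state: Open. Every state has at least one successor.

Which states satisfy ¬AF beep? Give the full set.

States satisfying beep: {Done, Closed}.
States satisfying AF beep: {Done, Closed}.
States satisfying ¬AF beep: {Open, Cooking}.

{Open, Cooking}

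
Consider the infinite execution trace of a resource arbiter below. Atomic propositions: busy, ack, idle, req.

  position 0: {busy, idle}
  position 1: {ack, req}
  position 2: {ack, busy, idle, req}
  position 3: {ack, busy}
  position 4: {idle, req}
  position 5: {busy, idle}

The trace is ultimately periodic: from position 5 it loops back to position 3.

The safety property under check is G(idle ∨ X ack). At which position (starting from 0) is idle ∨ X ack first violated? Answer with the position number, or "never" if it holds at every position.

Check idle ∨ X ack at each position in order: 0 ✓, 1 ✓, 2 ✓.
At position 3 the labels are {ack, busy} and the next position 4 has {idle, req}, so idle ∨ X ack is false there. This is the first violation.

3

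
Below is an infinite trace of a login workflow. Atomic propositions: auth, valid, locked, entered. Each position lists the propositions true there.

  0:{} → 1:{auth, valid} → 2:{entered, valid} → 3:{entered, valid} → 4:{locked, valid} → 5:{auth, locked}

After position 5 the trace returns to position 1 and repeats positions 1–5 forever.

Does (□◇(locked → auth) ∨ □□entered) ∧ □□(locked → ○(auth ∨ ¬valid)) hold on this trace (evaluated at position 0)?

□(locked → ○(auth ∨ ¬valid)) holds at every position 0..5, and those are all positions ever visited, so □□(locked → ○(auth ∨ ¬valid)) holds.
At position 0: □◇(locked → auth) ∨ □□entered is true; □□(locked → ○(auth ∨ ¬valid)) is true; so (□◇(locked → auth) ∨ □□entered) ∧ □□(locked → ○(auth ∨ ¬valid)) is true.

Holds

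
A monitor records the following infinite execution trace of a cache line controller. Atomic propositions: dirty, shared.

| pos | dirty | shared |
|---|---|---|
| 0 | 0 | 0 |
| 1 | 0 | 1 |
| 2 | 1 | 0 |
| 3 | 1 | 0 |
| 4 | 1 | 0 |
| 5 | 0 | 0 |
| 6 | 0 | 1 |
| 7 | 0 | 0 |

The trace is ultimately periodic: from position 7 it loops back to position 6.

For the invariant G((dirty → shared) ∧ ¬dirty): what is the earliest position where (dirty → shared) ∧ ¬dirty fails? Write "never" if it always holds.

Check (dirty → shared) ∧ ¬dirty at each position in order: 0 ✓, 1 ✓.
At position 2 the labels are {dirty}, so (dirty → shared) ∧ ¬dirty is false there. This is the first violation.

2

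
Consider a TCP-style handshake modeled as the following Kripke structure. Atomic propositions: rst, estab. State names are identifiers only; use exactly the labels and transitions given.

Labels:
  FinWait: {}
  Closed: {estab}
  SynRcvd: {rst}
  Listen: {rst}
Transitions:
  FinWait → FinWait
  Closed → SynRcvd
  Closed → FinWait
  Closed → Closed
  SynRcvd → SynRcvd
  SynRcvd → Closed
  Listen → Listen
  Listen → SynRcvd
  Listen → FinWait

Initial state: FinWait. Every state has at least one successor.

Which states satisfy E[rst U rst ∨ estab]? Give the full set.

States satisfying rst: {SynRcvd, Listen}.
States satisfying rst ∨ estab: {Closed, SynRcvd, Listen}.
States satisfying E[rst U rst ∨ estab]: {Closed, SynRcvd, Listen}.

{Closed, SynRcvd, Listen}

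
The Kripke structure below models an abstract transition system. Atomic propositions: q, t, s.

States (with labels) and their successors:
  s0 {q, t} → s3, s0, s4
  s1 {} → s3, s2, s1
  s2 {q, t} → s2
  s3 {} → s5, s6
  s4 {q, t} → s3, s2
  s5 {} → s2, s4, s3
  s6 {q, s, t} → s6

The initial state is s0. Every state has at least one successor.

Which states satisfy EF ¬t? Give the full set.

States satisfying ¬t: {s1, s3, s5}.
States satisfying EF ¬t: {s0, s1, s3, s4, s5}.

{s0, s1, s3, s4, s5}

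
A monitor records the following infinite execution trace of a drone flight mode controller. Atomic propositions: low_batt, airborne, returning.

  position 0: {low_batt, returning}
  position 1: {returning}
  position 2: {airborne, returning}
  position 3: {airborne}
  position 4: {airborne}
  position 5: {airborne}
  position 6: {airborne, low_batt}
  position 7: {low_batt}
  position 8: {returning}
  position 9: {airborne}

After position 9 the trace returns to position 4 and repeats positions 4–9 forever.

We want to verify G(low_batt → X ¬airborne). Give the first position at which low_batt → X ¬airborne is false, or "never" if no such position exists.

never

low_batt → X ¬airborne holds at every position 0..9, and those are all the positions the trace ever visits, so the invariant G(low_batt → X ¬airborne) is never violated.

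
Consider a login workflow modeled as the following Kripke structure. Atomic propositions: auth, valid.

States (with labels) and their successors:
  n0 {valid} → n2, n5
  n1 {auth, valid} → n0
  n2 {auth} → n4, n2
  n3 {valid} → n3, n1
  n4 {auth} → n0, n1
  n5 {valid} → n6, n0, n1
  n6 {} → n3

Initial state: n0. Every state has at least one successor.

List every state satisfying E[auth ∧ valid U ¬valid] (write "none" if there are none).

{n2, n4, n6}

States satisfying auth ∧ valid: {n1}.
States satisfying ¬valid: {n2, n4, n6}.
States satisfying E[auth ∧ valid U ¬valid]: {n2, n4, n6}.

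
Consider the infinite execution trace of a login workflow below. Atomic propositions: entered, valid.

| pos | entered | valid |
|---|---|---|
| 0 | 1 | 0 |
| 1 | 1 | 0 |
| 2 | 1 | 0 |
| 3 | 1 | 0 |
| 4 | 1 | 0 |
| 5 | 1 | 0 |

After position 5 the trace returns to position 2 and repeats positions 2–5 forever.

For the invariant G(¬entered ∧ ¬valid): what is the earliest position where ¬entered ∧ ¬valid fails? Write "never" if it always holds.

0

At position 0 the labels are {entered}, so ¬entered ∧ ¬valid is false there. This is the first violation.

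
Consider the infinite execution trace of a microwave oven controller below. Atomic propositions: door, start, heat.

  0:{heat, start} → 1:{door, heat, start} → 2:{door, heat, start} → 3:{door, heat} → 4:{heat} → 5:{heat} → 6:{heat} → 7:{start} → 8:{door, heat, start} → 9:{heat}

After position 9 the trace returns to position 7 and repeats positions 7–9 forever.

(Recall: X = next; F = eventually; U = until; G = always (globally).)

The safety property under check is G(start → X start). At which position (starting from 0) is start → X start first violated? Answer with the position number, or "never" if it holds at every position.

Check start → X start at each position in order: 0 ✓, 1 ✓.
At position 2 the labels are {door, heat, start} and the next position 3 has {door, heat}, so start → X start is false there. This is the first violation.

2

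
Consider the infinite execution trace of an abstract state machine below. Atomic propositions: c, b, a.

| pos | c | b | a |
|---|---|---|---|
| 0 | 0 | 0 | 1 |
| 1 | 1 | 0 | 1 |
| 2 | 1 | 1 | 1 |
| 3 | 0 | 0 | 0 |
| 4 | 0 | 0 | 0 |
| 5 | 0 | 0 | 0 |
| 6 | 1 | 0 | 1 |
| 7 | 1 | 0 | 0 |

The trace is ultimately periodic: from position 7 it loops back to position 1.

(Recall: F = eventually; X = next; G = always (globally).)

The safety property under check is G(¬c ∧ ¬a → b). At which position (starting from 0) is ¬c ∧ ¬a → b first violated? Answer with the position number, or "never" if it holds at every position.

3

Check ¬c ∧ ¬a → b at each position in order: 0 ✓, 1 ✓, 2 ✓.
At position 3 the labels are {}, so ¬c ∧ ¬a → b is false there. This is the first violation.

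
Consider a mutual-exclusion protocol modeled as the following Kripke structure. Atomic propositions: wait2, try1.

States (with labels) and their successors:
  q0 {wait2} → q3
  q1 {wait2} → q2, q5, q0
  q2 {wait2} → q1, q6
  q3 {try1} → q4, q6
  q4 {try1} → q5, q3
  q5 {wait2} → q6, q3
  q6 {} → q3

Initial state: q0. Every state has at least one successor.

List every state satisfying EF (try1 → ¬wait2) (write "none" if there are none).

States satisfying try1 → ¬wait2: {q0, q1, q2, q3, q4, q5, q6}.
States satisfying EF (try1 → ¬wait2): {q0, q1, q2, q3, q4, q5, q6}.

{q0, q1, q2, q3, q4, q5, q6}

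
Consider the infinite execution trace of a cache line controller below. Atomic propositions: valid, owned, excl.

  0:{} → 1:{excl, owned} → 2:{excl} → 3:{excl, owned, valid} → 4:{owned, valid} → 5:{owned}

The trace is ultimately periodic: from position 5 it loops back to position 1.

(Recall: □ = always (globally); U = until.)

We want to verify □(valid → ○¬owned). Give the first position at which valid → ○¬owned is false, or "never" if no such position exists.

3

Check valid → ○¬owned at each position in order: 0 ✓, 1 ✓, 2 ✓.
At position 3 the labels are {excl, owned, valid} and the next position 4 has {owned, valid}, so valid → ○¬owned is false there. This is the first violation.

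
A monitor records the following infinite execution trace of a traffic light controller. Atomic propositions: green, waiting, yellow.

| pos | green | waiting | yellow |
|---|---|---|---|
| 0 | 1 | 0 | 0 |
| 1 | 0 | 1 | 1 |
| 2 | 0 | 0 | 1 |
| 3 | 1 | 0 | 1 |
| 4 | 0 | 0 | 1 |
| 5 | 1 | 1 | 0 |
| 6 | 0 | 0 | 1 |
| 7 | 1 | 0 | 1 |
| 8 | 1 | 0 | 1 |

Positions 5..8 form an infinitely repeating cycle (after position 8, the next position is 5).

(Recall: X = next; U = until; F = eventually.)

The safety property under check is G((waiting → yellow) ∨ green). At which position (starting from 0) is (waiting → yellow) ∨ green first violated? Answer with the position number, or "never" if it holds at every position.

never

(waiting → yellow) ∨ green holds at every position 0..8, and those are all the positions the trace ever visits, so the invariant G((waiting → yellow) ∨ green) is never violated.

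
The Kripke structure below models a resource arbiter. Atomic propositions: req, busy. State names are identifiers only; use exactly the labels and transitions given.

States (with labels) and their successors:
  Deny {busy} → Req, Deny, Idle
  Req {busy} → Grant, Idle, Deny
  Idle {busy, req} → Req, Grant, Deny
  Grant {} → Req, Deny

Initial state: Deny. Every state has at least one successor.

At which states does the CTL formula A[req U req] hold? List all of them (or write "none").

{Idle}

States satisfying req: {Idle}.
States satisfying A[req U req]: {Idle}.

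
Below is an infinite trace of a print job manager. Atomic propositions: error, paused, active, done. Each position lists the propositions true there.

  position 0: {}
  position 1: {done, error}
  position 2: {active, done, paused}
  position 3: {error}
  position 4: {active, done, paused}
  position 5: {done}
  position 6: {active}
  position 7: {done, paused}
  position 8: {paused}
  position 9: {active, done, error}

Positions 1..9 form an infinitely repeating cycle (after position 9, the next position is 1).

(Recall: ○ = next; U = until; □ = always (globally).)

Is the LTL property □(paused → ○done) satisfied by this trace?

Violated

paused → ○done must hold at every position from 0 onward. It fails at position 2, so □(paused → ○done) is false.
Positions where paused holds: 2, 4, 7, 8.
Check ○done at each: 2→fails, 4→ok, 7→fails, 8→ok.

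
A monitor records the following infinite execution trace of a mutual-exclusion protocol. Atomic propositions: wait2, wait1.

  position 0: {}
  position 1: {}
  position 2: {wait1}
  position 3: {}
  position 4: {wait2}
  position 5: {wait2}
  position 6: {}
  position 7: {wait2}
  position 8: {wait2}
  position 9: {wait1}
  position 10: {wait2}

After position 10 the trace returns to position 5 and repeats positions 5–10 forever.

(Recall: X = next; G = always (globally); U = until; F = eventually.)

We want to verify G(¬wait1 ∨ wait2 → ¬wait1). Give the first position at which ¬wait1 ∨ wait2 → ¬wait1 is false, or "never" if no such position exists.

never

¬wait1 ∨ wait2 → ¬wait1 holds at every position 0..10, and those are all the positions the trace ever visits, so the invariant G(¬wait1 ∨ wait2 → ¬wait1) is never violated.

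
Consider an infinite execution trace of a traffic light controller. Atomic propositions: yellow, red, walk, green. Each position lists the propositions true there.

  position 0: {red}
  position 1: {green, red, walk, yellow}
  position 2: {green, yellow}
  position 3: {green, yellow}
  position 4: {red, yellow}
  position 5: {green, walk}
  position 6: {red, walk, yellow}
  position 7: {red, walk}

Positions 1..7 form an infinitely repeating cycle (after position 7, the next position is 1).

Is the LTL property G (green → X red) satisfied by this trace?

green → X red must hold at every position from 0 onward. It fails at position 1, so G (green → X red) is false.
Positions where green holds: 1, 2, 3, 5.
Check X red at each: 1→fails, 2→fails, 3→ok, 5→ok.

No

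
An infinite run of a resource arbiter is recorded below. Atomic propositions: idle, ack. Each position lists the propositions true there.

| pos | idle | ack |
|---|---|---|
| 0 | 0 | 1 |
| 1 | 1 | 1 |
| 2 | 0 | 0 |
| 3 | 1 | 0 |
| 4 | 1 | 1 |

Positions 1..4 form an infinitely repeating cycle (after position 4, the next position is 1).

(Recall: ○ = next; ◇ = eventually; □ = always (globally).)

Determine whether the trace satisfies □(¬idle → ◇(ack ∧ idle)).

Yes

¬idle → ◇(ack ∧ idle) holds at every position 0..4, and those are all positions ever visited, so □(¬idle → ◇(ack ∧ idle)) holds.
Positions where ¬idle holds: 0, 2.
Check ◇(ack ∧ idle) at each: 0→ok, 2→ok.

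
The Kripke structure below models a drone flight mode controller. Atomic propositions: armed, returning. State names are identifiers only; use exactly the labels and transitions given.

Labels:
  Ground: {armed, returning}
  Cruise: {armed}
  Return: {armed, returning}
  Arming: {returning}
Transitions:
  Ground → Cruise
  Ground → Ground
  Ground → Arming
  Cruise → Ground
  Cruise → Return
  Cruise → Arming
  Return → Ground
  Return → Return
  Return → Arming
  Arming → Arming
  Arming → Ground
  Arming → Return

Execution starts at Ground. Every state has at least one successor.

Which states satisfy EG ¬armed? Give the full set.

States satisfying ¬armed: {Arming}.
States satisfying EG ¬armed: {Arming}.

{Arming}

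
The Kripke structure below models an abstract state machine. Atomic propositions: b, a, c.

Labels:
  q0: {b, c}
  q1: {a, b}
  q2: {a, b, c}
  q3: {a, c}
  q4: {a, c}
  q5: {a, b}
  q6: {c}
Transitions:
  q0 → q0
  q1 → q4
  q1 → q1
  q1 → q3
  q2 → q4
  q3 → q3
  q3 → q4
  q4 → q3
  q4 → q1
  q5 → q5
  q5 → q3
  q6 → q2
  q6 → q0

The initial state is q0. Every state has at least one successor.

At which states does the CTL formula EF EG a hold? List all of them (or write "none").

{q1, q2, q3, q4, q5, q6}

States satisfying EG a: {q1, q2, q3, q4, q5}.
States satisfying EF EG a: {q1, q2, q3, q4, q5, q6}.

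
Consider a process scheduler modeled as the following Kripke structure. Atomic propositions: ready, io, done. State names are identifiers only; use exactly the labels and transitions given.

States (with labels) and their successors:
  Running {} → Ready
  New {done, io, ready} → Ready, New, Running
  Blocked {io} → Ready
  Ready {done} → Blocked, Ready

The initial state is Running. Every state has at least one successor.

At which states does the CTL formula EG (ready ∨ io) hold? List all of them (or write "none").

{New}

States satisfying ready ∨ io: {New, Blocked}.
States satisfying EG (ready ∨ io): {New}.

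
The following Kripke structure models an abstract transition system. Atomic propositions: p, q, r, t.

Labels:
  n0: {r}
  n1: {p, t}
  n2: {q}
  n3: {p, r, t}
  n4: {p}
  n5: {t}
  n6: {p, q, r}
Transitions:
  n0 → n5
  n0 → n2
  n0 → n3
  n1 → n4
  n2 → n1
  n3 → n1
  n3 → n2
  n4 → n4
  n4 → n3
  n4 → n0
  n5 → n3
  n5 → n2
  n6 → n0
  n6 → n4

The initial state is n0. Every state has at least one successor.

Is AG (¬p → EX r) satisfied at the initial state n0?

States satisfying ¬p → EX r: {n0, n1, n3, n4, n5, n6}.
States satisfying AG (¬p → EX r): ∅.
n2 is reachable from n0 and violates ¬p → EX r, so AG fails at n0.
n0 ∉ Sat(AG (¬p → EX r)).

No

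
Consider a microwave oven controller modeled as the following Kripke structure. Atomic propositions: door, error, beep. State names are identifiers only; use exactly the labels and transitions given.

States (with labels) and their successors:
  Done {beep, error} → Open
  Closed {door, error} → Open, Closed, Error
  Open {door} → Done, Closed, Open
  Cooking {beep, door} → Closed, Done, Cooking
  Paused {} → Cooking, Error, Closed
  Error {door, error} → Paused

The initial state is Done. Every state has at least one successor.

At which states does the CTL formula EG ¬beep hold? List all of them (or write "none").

{Closed, Open, Paused, Error}

States satisfying ¬beep: {Closed, Open, Paused, Error}.
States satisfying EG ¬beep: {Closed, Open, Paused, Error}.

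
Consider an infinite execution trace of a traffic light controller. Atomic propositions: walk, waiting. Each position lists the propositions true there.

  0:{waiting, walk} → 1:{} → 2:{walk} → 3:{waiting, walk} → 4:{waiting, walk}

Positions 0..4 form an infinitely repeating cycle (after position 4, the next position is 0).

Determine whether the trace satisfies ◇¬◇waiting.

¬◇waiting is false at every position 0..4, so it never becomes true and ◇¬◇waiting fails.

Violated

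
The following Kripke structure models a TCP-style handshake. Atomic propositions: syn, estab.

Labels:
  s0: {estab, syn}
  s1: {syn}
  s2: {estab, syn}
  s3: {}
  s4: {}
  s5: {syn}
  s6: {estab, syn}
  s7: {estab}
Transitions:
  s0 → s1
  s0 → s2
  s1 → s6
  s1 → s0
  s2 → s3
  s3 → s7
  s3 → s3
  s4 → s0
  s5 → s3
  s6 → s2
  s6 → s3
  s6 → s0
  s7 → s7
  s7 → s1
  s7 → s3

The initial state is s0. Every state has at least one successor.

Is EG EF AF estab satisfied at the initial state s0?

States satisfying EF AF estab: {s0, s1, s2, s3, s4, s5, s6, s7}.
States satisfying EG EF AF estab: {s0, s1, s2, s3, s4, s5, s6, s7}.
s0 ∈ Sat(EG EF AF estab).

Yes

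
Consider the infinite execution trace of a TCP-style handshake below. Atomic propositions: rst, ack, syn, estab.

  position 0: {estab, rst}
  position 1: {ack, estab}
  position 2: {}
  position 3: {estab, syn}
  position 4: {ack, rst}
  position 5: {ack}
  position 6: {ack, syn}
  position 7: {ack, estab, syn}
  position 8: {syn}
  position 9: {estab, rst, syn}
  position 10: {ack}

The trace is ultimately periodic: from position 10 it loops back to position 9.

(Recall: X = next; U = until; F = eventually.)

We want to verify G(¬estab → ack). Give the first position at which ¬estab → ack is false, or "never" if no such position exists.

2

Check ¬estab → ack at each position in order: 0 ✓, 1 ✓.
At position 2 the labels are {}, so ¬estab → ack is false there. This is the first violation.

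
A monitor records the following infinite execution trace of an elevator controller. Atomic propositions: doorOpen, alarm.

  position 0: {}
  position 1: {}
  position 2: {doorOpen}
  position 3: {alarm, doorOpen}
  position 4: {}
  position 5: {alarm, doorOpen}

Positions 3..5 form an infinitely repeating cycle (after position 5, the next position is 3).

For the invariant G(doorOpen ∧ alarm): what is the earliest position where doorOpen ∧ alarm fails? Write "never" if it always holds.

At position 0 the labels are {}, so doorOpen ∧ alarm is false there. This is the first violation.

0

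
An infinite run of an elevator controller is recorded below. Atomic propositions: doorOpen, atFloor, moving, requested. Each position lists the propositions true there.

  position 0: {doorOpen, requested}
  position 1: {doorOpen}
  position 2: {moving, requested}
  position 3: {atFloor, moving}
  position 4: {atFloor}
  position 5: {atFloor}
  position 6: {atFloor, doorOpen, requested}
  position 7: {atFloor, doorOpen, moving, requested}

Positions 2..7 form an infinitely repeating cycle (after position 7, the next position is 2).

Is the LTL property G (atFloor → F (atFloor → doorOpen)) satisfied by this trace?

Holds

atFloor → F (atFloor → doorOpen) holds at every position 0..7, and those are all positions ever visited, so G (atFloor → F (atFloor → doorOpen)) holds.
Positions where atFloor holds: 3, 4, 5, 6, 7.
Check F (atFloor → doorOpen) at each: 3→ok, 4→ok, 5→ok, 6→ok, 7→ok.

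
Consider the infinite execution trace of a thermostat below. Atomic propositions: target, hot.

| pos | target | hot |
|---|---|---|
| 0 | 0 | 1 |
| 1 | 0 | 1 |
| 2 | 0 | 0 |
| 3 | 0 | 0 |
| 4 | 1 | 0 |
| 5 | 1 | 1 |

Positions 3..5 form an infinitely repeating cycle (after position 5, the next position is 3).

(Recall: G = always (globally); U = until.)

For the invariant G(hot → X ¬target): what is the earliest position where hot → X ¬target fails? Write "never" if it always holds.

never

hot → X ¬target holds at every position 0..5, and those are all the positions the trace ever visits, so the invariant G(hot → X ¬target) is never violated.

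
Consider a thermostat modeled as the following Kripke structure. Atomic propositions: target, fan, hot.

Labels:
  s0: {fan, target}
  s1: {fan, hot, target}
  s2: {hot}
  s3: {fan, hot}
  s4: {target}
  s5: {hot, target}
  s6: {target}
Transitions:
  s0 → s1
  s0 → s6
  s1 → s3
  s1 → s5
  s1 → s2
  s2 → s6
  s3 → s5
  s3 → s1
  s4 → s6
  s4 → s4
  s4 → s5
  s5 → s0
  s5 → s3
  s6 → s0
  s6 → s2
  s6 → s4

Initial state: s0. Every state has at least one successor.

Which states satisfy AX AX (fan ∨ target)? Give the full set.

States satisfying AX (fan ∨ target): {s0, s2, s3, s4, s5}.
States satisfying AX AX (fan ∨ target): {s1, s5, s6}.

{s1, s5, s6}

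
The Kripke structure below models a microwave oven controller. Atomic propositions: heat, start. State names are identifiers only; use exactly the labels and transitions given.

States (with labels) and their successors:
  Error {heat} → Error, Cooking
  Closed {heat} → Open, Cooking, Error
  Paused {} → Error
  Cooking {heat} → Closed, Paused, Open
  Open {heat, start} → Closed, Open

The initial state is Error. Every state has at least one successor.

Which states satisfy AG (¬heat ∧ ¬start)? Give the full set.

States satisfying ¬heat ∧ ¬start: {Paused}.
States satisfying AG (¬heat ∧ ¬start): ∅.

none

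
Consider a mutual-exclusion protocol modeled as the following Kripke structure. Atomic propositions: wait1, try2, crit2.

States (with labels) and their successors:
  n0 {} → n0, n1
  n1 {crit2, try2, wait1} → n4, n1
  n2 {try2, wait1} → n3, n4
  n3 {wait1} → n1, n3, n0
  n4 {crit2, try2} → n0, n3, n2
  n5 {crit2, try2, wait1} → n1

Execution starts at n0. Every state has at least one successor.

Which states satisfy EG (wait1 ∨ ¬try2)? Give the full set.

States satisfying wait1 ∨ ¬try2: {n0, n1, n2, n3, n5}.
States satisfying EG (wait1 ∨ ¬try2): {n0, n1, n2, n3, n5}.

{n0, n1, n2, n3, n5}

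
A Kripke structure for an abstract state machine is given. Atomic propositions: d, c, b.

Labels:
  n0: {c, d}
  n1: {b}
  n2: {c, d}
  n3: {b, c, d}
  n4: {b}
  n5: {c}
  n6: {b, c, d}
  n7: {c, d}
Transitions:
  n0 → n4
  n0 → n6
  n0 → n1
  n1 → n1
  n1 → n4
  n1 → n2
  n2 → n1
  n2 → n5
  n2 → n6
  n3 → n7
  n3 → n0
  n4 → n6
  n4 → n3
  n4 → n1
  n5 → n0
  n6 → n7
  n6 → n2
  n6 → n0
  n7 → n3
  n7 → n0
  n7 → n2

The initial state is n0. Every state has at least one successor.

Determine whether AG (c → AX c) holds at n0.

No

States satisfying c → AX c: {n1, n3, n4, n5, n6, n7}.
States satisfying AG (c → AX c): ∅.
n0 is reachable from n0 and violates c → AX c, so AG fails at n0.
n0 ∉ Sat(AG (c → AX c)).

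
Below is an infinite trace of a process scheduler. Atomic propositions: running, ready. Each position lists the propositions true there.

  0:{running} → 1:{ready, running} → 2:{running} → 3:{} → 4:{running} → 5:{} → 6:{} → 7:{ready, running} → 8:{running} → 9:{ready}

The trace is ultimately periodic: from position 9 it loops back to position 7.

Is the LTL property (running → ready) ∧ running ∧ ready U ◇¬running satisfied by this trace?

Violated

Walking from position 0: ◇¬running first holds at position 0, and ready holds at every earlier position along the way, so ready U ◇¬running holds.
At position 0: (running → ready) ∧ running is false; ready U ◇¬running is true; so (running → ready) ∧ running ∧ ready U ◇¬running is false.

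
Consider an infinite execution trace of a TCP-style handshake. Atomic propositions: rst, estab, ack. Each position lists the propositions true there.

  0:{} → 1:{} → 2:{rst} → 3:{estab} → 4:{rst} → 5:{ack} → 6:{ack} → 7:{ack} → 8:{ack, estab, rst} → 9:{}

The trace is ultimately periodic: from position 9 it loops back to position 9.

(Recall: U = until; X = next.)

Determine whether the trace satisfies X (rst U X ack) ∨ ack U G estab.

No

The position after 0 is 1; rst U X ack is false there.
Walking from position 0: at position 0, G estab has not yet held and ack fails, so ack U G estab is false.
At position 0: X (rst U X ack) is false; ack U G estab is false; so X (rst U X ack) ∨ ack U G estab is false.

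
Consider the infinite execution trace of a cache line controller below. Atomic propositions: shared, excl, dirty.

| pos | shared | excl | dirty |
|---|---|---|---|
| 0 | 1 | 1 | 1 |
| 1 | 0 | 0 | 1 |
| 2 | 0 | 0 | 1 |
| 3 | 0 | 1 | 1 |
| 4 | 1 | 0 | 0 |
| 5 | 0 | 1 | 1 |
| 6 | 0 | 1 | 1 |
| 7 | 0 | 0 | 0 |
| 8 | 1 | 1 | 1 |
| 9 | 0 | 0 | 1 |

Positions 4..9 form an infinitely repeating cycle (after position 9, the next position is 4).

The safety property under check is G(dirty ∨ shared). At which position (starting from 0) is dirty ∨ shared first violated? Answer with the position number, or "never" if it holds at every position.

Check dirty ∨ shared at each position in order: 0 ✓, 1 ✓, 2 ✓, 3 ✓, 4 ✓, 5 ✓, 6 ✓.
At position 7 the labels are {}, so dirty ∨ shared is false there. This is the first violation.

7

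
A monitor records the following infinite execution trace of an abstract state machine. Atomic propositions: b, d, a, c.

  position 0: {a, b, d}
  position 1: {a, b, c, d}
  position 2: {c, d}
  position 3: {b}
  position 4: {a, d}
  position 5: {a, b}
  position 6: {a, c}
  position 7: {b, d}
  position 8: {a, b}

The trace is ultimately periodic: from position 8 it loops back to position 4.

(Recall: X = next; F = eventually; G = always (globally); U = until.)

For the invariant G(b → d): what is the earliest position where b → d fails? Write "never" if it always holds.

3

Check b → d at each position in order: 0 ✓, 1 ✓, 2 ✓.
At position 3 the labels are {b}, so b → d is false there. This is the first violation.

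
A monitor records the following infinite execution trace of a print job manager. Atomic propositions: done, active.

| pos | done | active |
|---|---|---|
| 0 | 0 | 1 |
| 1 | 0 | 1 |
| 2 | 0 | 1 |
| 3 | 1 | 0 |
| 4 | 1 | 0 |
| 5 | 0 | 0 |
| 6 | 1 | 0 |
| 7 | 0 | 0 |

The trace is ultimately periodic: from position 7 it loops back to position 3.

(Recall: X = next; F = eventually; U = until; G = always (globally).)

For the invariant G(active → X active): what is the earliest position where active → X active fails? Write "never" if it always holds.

Check active → X active at each position in order: 0 ✓, 1 ✓.
At position 2 the labels are {active} and the next position 3 has {done}, so active → X active is false there. This is the first violation.

2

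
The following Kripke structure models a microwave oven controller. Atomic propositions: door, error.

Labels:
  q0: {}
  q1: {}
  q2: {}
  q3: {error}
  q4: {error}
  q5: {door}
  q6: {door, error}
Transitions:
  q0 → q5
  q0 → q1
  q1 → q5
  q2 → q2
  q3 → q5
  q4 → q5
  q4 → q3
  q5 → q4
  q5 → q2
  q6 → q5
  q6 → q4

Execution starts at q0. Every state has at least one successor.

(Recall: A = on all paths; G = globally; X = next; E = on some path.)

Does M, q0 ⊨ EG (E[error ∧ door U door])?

States satisfying E[error ∧ door U door]: {q5, q6}.
States satisfying EG (E[error ∧ door U door]): ∅.
No suitable path/successor from q0 witnesses the formula.
q0 ∉ Sat(EG (E[error ∧ door U door])).

Violated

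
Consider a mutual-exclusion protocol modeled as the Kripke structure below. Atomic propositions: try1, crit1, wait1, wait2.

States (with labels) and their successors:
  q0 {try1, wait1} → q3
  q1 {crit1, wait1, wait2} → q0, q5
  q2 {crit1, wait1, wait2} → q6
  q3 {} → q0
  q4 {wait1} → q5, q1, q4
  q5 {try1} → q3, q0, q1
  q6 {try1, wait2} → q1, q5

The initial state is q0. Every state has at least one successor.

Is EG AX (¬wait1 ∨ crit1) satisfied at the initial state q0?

States satisfying AX (¬wait1 ∨ crit1): {q0, q2, q6}.
States satisfying EG AX (¬wait1 ∨ crit1): ∅.
No suitable path/successor from q0 witnesses the formula.
q0 ∉ Sat(EG AX (¬wait1 ∨ crit1)).

Violated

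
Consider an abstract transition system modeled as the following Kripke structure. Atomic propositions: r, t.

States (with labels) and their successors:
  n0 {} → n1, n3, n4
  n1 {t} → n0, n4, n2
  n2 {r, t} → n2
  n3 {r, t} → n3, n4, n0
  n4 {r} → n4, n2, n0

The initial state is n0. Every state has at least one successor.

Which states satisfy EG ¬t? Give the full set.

{n0, n4}

States satisfying ¬t: {n0, n4}.
States satisfying EG ¬t: {n0, n4}.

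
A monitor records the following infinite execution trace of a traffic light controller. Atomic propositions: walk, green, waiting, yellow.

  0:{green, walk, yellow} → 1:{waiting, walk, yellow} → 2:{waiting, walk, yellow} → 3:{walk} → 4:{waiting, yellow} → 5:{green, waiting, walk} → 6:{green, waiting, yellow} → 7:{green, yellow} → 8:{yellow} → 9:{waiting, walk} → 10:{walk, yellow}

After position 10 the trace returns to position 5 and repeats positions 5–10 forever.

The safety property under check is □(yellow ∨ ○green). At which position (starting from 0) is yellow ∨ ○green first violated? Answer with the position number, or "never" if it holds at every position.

Check yellow ∨ ○green at each position in order: 0 ✓, 1 ✓, 2 ✓.
At position 3 the labels are {walk} and the next position 4 has {waiting, yellow}, so yellow ∨ ○green is false there. This is the first violation.

3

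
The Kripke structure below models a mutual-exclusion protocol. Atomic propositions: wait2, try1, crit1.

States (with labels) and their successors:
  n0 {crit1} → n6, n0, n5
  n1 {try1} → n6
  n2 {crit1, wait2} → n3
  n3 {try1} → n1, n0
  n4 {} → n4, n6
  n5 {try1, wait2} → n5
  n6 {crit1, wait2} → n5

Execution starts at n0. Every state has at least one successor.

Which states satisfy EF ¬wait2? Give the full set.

{n0, n1, n2, n3, n4}

States satisfying ¬wait2: {n0, n1, n3, n4}.
States satisfying EF ¬wait2: {n0, n1, n2, n3, n4}.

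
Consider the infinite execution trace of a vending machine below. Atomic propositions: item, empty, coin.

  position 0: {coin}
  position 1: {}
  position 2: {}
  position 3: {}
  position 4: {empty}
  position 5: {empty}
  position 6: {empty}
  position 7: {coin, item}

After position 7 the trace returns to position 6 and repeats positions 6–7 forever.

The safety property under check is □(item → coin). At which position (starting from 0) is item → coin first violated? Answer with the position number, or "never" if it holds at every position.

never

item → coin holds at every position 0..7, and those are all the positions the trace ever visits, so the invariant □(item → coin) is never violated.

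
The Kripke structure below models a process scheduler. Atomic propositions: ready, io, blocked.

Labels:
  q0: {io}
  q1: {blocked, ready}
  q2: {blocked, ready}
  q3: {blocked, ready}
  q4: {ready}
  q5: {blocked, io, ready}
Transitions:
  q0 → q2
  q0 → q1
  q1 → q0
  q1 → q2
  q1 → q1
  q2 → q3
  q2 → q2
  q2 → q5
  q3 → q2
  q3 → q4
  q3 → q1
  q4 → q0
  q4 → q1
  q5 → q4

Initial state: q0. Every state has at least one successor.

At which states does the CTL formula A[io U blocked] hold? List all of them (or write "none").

{q0, q1, q2, q3, q5}

States satisfying io: {q0, q5}.
States satisfying blocked: {q1, q2, q3, q5}.
States satisfying A[io U blocked]: {q0, q1, q2, q3, q5}.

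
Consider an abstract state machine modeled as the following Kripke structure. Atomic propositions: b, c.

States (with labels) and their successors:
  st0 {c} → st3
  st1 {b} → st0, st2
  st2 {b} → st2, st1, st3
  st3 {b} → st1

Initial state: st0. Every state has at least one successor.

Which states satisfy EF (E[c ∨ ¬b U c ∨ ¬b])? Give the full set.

{st0, st1, st2, st3}

States satisfying E[c ∨ ¬b U c ∨ ¬b]: {st0}.
States satisfying EF (E[c ∨ ¬b U c ∨ ¬b]): {st0, st1, st2, st3}.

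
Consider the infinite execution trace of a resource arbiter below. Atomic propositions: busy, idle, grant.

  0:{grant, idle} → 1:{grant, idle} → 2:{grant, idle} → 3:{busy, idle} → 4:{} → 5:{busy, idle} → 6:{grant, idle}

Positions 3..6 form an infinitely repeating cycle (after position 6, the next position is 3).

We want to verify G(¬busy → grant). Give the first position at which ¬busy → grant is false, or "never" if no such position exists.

Check ¬busy → grant at each position in order: 0 ✓, 1 ✓, 2 ✓, 3 ✓.
At position 4 the labels are {}, so ¬busy → grant is false there. This is the first violation.

4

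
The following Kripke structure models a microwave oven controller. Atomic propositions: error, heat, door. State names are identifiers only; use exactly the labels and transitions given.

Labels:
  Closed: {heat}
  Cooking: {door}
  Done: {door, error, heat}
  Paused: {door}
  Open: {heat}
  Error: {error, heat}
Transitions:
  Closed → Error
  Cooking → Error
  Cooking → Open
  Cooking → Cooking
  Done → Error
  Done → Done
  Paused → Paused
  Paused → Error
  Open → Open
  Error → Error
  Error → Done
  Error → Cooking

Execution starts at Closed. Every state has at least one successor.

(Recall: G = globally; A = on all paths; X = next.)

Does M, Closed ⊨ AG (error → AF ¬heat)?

States satisfying error → AF ¬heat: {Closed, Cooking, Paused, Open}.
States satisfying AG (error → AF ¬heat): {Open}.
Done is reachable from Closed and violates error → AF ¬heat, so AG fails at Closed.
Closed ∉ Sat(AG (error → AF ¬heat)).

No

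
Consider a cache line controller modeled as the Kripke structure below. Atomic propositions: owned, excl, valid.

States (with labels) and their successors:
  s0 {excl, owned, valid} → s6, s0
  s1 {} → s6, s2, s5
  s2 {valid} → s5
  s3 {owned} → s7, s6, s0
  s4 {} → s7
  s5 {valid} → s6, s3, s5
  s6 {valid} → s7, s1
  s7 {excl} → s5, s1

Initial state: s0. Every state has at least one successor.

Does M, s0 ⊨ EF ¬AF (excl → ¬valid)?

Holds

States satisfying ¬AF (excl → ¬valid): {s0}.
States satisfying EF ¬AF (excl → ¬valid): {s0, s1, s2, s3, s4, s5, s6, s7}.
Some path from s0 reaches a state where ¬AF (excl → ¬valid) holds.
s0 ∈ Sat(EF ¬AF (excl → ¬valid)).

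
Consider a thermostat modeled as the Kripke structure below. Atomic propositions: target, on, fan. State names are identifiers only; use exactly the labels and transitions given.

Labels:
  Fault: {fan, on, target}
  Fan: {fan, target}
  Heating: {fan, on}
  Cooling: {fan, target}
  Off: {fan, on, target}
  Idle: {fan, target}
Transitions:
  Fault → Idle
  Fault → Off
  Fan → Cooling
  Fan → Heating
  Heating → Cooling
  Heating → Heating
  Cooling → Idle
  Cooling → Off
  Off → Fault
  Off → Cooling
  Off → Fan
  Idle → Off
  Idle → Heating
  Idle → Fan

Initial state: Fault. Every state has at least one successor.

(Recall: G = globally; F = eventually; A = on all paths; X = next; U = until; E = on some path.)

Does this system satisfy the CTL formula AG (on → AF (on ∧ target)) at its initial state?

States satisfying on → AF (on ∧ target): {Fault, Fan, Cooling, Off, Idle}.
States satisfying AG (on → AF (on ∧ target)): ∅.
Heating is reachable from Fault and violates on → AF (on ∧ target), so AG fails at Fault.
Fault ∉ Sat(AG (on → AF (on ∧ target))).

Does not hold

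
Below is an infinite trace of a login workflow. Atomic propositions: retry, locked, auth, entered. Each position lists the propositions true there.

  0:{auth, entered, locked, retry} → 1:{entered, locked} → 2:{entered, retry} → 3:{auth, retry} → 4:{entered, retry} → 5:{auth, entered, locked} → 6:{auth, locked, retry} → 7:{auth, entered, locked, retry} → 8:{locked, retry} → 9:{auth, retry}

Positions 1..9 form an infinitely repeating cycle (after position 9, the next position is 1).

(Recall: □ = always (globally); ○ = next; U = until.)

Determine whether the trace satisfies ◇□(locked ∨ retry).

Holds

□(locked ∨ retry) holds at position 0, which is reachable from 0, so ◇□(locked ∨ retry) holds.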